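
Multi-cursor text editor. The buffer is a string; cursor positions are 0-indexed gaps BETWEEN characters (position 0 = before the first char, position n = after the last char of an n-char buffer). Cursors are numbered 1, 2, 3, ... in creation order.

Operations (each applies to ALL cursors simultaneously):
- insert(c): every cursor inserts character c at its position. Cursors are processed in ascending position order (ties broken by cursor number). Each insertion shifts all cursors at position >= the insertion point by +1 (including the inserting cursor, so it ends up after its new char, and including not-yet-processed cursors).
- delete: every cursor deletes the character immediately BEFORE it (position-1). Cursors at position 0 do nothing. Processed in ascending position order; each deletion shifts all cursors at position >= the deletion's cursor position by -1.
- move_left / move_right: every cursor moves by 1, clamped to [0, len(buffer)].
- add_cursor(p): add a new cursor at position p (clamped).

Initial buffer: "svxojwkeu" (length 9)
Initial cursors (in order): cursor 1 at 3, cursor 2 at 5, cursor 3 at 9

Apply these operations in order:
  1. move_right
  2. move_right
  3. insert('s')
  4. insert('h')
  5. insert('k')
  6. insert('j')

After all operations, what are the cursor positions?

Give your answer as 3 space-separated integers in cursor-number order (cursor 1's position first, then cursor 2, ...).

Answer: 9 15 21

Derivation:
After op 1 (move_right): buffer="svxojwkeu" (len 9), cursors c1@4 c2@6 c3@9, authorship .........
After op 2 (move_right): buffer="svxojwkeu" (len 9), cursors c1@5 c2@7 c3@9, authorship .........
After op 3 (insert('s')): buffer="svxojswkseus" (len 12), cursors c1@6 c2@9 c3@12, authorship .....1..2..3
After op 4 (insert('h')): buffer="svxojshwksheush" (len 15), cursors c1@7 c2@11 c3@15, authorship .....11..22..33
After op 5 (insert('k')): buffer="svxojshkwkshkeushk" (len 18), cursors c1@8 c2@13 c3@18, authorship .....111..222..333
After op 6 (insert('j')): buffer="svxojshkjwkshkjeushkj" (len 21), cursors c1@9 c2@15 c3@21, authorship .....1111..2222..3333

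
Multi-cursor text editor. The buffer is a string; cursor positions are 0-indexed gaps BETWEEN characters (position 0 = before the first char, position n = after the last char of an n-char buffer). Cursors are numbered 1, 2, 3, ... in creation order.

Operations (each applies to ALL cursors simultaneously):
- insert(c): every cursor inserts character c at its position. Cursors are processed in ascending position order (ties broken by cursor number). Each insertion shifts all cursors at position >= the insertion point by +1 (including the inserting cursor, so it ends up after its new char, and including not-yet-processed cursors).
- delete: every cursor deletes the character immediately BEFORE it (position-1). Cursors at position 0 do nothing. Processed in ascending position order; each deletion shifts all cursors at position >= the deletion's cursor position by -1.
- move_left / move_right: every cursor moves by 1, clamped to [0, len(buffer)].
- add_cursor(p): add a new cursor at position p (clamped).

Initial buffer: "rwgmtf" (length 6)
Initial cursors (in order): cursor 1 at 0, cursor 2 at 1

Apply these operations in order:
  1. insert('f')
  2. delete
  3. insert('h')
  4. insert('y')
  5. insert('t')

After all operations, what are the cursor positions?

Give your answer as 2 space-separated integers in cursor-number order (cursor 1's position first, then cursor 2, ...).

Answer: 3 7

Derivation:
After op 1 (insert('f')): buffer="frfwgmtf" (len 8), cursors c1@1 c2@3, authorship 1.2.....
After op 2 (delete): buffer="rwgmtf" (len 6), cursors c1@0 c2@1, authorship ......
After op 3 (insert('h')): buffer="hrhwgmtf" (len 8), cursors c1@1 c2@3, authorship 1.2.....
After op 4 (insert('y')): buffer="hyrhywgmtf" (len 10), cursors c1@2 c2@5, authorship 11.22.....
After op 5 (insert('t')): buffer="hytrhytwgmtf" (len 12), cursors c1@3 c2@7, authorship 111.222.....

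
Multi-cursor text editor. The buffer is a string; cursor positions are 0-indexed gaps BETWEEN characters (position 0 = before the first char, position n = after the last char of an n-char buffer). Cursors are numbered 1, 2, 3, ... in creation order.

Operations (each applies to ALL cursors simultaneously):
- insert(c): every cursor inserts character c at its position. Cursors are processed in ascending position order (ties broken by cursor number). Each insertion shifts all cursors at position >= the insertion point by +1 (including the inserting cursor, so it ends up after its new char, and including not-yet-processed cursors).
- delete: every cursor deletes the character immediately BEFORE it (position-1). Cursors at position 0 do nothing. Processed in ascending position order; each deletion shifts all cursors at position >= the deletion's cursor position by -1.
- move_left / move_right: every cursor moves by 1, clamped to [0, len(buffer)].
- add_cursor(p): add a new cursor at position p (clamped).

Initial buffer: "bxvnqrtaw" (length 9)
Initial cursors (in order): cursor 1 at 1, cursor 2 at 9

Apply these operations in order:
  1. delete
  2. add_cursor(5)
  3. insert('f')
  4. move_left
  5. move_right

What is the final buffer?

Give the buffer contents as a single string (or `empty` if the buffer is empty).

Answer: fxvnqrftaf

Derivation:
After op 1 (delete): buffer="xvnqrta" (len 7), cursors c1@0 c2@7, authorship .......
After op 2 (add_cursor(5)): buffer="xvnqrta" (len 7), cursors c1@0 c3@5 c2@7, authorship .......
After op 3 (insert('f')): buffer="fxvnqrftaf" (len 10), cursors c1@1 c3@7 c2@10, authorship 1.....3..2
After op 4 (move_left): buffer="fxvnqrftaf" (len 10), cursors c1@0 c3@6 c2@9, authorship 1.....3..2
After op 5 (move_right): buffer="fxvnqrftaf" (len 10), cursors c1@1 c3@7 c2@10, authorship 1.....3..2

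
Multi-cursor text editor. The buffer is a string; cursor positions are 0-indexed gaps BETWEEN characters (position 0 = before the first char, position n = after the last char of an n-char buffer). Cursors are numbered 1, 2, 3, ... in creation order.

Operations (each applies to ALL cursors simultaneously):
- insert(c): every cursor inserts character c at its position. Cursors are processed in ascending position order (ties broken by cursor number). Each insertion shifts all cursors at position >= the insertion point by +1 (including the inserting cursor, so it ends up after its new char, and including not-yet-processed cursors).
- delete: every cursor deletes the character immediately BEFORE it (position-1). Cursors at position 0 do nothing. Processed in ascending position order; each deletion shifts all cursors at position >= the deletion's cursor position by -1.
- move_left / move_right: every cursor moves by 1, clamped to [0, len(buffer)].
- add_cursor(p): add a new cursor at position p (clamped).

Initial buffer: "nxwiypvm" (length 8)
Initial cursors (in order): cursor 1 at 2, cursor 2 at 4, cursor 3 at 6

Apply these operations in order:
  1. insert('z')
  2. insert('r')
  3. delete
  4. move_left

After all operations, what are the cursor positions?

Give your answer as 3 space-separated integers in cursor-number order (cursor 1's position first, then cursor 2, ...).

Answer: 2 5 8

Derivation:
After op 1 (insert('z')): buffer="nxzwizypzvm" (len 11), cursors c1@3 c2@6 c3@9, authorship ..1..2..3..
After op 2 (insert('r')): buffer="nxzrwizrypzrvm" (len 14), cursors c1@4 c2@8 c3@12, authorship ..11..22..33..
After op 3 (delete): buffer="nxzwizypzvm" (len 11), cursors c1@3 c2@6 c3@9, authorship ..1..2..3..
After op 4 (move_left): buffer="nxzwizypzvm" (len 11), cursors c1@2 c2@5 c3@8, authorship ..1..2..3..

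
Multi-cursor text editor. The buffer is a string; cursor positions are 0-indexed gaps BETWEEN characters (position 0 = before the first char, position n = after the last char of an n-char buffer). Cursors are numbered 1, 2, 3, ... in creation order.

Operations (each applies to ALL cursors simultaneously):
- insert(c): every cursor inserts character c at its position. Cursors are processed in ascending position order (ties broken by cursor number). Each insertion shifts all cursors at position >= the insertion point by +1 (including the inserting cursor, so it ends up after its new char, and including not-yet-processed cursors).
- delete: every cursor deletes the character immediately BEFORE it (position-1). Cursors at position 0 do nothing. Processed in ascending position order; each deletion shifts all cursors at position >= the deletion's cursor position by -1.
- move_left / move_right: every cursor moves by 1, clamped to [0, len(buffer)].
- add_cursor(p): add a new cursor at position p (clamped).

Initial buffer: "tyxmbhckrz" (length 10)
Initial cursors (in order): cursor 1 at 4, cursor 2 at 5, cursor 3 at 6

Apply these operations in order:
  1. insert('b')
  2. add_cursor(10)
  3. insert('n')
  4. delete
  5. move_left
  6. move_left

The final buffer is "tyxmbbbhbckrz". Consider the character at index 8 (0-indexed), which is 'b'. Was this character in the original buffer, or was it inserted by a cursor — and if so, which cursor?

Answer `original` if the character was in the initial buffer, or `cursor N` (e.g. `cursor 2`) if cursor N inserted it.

Answer: cursor 3

Derivation:
After op 1 (insert('b')): buffer="tyxmbbbhbckrz" (len 13), cursors c1@5 c2@7 c3@9, authorship ....1.2.3....
After op 2 (add_cursor(10)): buffer="tyxmbbbhbckrz" (len 13), cursors c1@5 c2@7 c3@9 c4@10, authorship ....1.2.3....
After op 3 (insert('n')): buffer="tyxmbnbbnhbncnkrz" (len 17), cursors c1@6 c2@9 c3@12 c4@14, authorship ....11.22.33.4...
After op 4 (delete): buffer="tyxmbbbhbckrz" (len 13), cursors c1@5 c2@7 c3@9 c4@10, authorship ....1.2.3....
After op 5 (move_left): buffer="tyxmbbbhbckrz" (len 13), cursors c1@4 c2@6 c3@8 c4@9, authorship ....1.2.3....
After op 6 (move_left): buffer="tyxmbbbhbckrz" (len 13), cursors c1@3 c2@5 c3@7 c4@8, authorship ....1.2.3....
Authorship (.=original, N=cursor N): . . . . 1 . 2 . 3 . . . .
Index 8: author = 3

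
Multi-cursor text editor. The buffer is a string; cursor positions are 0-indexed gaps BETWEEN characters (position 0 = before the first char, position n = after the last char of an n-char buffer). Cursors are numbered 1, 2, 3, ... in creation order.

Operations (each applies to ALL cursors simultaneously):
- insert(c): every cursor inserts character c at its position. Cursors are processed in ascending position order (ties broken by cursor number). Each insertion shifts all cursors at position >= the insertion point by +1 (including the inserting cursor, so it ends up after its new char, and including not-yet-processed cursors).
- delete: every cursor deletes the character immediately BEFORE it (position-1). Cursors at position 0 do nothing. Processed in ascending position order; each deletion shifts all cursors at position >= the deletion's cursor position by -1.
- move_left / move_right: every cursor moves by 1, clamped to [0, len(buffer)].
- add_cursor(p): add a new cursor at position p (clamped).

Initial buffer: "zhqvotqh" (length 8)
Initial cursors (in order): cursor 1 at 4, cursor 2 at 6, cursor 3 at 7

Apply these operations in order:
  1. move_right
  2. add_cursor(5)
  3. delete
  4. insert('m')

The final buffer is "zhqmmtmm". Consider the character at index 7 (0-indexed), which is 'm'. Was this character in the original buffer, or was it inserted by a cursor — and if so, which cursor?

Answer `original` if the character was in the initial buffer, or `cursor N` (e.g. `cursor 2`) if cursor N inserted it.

Answer: cursor 3

Derivation:
After op 1 (move_right): buffer="zhqvotqh" (len 8), cursors c1@5 c2@7 c3@8, authorship ........
After op 2 (add_cursor(5)): buffer="zhqvotqh" (len 8), cursors c1@5 c4@5 c2@7 c3@8, authorship ........
After op 3 (delete): buffer="zhqt" (len 4), cursors c1@3 c4@3 c2@4 c3@4, authorship ....
After op 4 (insert('m')): buffer="zhqmmtmm" (len 8), cursors c1@5 c4@5 c2@8 c3@8, authorship ...14.23
Authorship (.=original, N=cursor N): . . . 1 4 . 2 3
Index 7: author = 3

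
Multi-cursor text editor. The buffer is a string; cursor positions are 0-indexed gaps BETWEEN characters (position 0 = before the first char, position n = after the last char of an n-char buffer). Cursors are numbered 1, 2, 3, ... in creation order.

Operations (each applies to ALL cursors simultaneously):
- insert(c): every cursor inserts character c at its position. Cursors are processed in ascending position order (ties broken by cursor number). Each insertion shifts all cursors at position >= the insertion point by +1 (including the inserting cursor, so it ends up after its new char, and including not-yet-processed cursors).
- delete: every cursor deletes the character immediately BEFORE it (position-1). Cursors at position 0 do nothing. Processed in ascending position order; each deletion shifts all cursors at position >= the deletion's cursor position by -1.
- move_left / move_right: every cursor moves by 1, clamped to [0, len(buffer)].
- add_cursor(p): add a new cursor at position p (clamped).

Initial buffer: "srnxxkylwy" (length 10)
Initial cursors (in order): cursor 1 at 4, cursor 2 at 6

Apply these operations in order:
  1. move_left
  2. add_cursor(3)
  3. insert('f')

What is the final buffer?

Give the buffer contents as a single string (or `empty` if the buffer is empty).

Answer: srnffxxfkylwy

Derivation:
After op 1 (move_left): buffer="srnxxkylwy" (len 10), cursors c1@3 c2@5, authorship ..........
After op 2 (add_cursor(3)): buffer="srnxxkylwy" (len 10), cursors c1@3 c3@3 c2@5, authorship ..........
After op 3 (insert('f')): buffer="srnffxxfkylwy" (len 13), cursors c1@5 c3@5 c2@8, authorship ...13..2.....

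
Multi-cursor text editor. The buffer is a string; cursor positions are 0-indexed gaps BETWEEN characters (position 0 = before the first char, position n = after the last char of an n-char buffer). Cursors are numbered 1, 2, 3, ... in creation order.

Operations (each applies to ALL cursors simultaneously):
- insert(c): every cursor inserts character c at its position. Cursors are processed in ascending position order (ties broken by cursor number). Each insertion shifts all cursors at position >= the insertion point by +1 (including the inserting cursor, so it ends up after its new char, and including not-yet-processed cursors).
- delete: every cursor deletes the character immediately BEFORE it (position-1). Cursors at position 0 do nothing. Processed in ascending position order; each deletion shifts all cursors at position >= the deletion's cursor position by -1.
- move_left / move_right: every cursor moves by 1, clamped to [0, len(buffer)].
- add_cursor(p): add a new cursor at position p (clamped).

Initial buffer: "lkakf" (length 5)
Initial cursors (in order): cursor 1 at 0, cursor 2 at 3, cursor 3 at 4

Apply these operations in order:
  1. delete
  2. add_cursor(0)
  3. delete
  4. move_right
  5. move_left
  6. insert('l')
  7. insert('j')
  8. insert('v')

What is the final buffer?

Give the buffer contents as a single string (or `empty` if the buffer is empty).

Answer: lllljjjjvvvvf

Derivation:
After op 1 (delete): buffer="lkf" (len 3), cursors c1@0 c2@2 c3@2, authorship ...
After op 2 (add_cursor(0)): buffer="lkf" (len 3), cursors c1@0 c4@0 c2@2 c3@2, authorship ...
After op 3 (delete): buffer="f" (len 1), cursors c1@0 c2@0 c3@0 c4@0, authorship .
After op 4 (move_right): buffer="f" (len 1), cursors c1@1 c2@1 c3@1 c4@1, authorship .
After op 5 (move_left): buffer="f" (len 1), cursors c1@0 c2@0 c3@0 c4@0, authorship .
After op 6 (insert('l')): buffer="llllf" (len 5), cursors c1@4 c2@4 c3@4 c4@4, authorship 1234.
After op 7 (insert('j')): buffer="lllljjjjf" (len 9), cursors c1@8 c2@8 c3@8 c4@8, authorship 12341234.
After op 8 (insert('v')): buffer="lllljjjjvvvvf" (len 13), cursors c1@12 c2@12 c3@12 c4@12, authorship 123412341234.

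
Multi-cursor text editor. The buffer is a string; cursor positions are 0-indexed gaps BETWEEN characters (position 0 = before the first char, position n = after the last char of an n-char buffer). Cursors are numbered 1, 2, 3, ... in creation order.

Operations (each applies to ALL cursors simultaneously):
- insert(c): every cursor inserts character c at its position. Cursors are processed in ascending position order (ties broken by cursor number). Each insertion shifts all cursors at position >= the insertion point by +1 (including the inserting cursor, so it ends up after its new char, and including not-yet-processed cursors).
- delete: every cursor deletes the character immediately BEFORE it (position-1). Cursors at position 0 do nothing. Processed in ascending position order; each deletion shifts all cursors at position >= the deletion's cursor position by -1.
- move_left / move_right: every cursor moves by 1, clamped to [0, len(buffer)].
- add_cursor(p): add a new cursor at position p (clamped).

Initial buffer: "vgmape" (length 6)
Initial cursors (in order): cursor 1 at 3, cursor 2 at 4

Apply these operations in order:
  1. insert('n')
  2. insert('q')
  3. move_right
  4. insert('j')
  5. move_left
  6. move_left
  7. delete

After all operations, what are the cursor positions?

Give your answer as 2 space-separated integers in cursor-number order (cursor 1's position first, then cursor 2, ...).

After op 1 (insert('n')): buffer="vgmnanpe" (len 8), cursors c1@4 c2@6, authorship ...1.2..
After op 2 (insert('q')): buffer="vgmnqanqpe" (len 10), cursors c1@5 c2@8, authorship ...11.22..
After op 3 (move_right): buffer="vgmnqanqpe" (len 10), cursors c1@6 c2@9, authorship ...11.22..
After op 4 (insert('j')): buffer="vgmnqajnqpje" (len 12), cursors c1@7 c2@11, authorship ...11.122.2.
After op 5 (move_left): buffer="vgmnqajnqpje" (len 12), cursors c1@6 c2@10, authorship ...11.122.2.
After op 6 (move_left): buffer="vgmnqajnqpje" (len 12), cursors c1@5 c2@9, authorship ...11.122.2.
After op 7 (delete): buffer="vgmnajnpje" (len 10), cursors c1@4 c2@7, authorship ...1.12.2.

Answer: 4 7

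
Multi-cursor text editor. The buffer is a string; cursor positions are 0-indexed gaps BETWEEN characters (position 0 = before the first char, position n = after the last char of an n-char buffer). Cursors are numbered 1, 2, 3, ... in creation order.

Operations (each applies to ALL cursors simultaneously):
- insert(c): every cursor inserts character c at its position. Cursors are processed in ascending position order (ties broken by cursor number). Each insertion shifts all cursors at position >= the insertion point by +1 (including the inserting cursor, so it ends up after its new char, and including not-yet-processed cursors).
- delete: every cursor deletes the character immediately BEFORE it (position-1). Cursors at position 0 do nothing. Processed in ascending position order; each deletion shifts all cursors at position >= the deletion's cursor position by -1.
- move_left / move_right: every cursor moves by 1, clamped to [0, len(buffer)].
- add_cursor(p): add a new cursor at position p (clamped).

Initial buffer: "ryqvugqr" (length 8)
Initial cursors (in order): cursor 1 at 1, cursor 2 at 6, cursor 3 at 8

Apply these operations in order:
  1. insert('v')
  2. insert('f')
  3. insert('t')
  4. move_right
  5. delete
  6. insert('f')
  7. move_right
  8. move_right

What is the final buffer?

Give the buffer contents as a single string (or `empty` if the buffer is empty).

Answer: rvftfqvugvftfrvff

Derivation:
After op 1 (insert('v')): buffer="rvyqvugvqrv" (len 11), cursors c1@2 c2@8 c3@11, authorship .1.....2..3
After op 2 (insert('f')): buffer="rvfyqvugvfqrvf" (len 14), cursors c1@3 c2@10 c3@14, authorship .11.....22..33
After op 3 (insert('t')): buffer="rvftyqvugvftqrvft" (len 17), cursors c1@4 c2@12 c3@17, authorship .111.....222..333
After op 4 (move_right): buffer="rvftyqvugvftqrvft" (len 17), cursors c1@5 c2@13 c3@17, authorship .111.....222..333
After op 5 (delete): buffer="rvftqvugvftrvf" (len 14), cursors c1@4 c2@11 c3@14, authorship .111....222.33
After op 6 (insert('f')): buffer="rvftfqvugvftfrvff" (len 17), cursors c1@5 c2@13 c3@17, authorship .1111....2222.333
After op 7 (move_right): buffer="rvftfqvugvftfrvff" (len 17), cursors c1@6 c2@14 c3@17, authorship .1111....2222.333
After op 8 (move_right): buffer="rvftfqvugvftfrvff" (len 17), cursors c1@7 c2@15 c3@17, authorship .1111....2222.333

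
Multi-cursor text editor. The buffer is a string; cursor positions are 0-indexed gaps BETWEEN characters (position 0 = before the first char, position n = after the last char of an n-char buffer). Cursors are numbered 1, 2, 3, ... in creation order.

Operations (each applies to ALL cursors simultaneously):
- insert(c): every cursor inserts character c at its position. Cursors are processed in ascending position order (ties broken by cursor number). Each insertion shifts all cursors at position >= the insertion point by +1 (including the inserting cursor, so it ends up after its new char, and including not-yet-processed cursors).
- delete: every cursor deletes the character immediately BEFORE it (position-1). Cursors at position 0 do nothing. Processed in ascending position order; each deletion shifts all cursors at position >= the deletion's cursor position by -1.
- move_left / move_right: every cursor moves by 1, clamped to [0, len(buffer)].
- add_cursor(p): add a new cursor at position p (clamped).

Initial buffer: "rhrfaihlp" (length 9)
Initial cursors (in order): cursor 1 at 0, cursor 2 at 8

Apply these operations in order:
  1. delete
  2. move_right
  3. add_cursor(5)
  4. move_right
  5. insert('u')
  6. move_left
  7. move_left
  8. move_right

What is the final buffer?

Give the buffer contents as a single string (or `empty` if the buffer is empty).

Answer: rhurfaiuhpu

Derivation:
After op 1 (delete): buffer="rhrfaihp" (len 8), cursors c1@0 c2@7, authorship ........
After op 2 (move_right): buffer="rhrfaihp" (len 8), cursors c1@1 c2@8, authorship ........
After op 3 (add_cursor(5)): buffer="rhrfaihp" (len 8), cursors c1@1 c3@5 c2@8, authorship ........
After op 4 (move_right): buffer="rhrfaihp" (len 8), cursors c1@2 c3@6 c2@8, authorship ........
After op 5 (insert('u')): buffer="rhurfaiuhpu" (len 11), cursors c1@3 c3@8 c2@11, authorship ..1....3..2
After op 6 (move_left): buffer="rhurfaiuhpu" (len 11), cursors c1@2 c3@7 c2@10, authorship ..1....3..2
After op 7 (move_left): buffer="rhurfaiuhpu" (len 11), cursors c1@1 c3@6 c2@9, authorship ..1....3..2
After op 8 (move_right): buffer="rhurfaiuhpu" (len 11), cursors c1@2 c3@7 c2@10, authorship ..1....3..2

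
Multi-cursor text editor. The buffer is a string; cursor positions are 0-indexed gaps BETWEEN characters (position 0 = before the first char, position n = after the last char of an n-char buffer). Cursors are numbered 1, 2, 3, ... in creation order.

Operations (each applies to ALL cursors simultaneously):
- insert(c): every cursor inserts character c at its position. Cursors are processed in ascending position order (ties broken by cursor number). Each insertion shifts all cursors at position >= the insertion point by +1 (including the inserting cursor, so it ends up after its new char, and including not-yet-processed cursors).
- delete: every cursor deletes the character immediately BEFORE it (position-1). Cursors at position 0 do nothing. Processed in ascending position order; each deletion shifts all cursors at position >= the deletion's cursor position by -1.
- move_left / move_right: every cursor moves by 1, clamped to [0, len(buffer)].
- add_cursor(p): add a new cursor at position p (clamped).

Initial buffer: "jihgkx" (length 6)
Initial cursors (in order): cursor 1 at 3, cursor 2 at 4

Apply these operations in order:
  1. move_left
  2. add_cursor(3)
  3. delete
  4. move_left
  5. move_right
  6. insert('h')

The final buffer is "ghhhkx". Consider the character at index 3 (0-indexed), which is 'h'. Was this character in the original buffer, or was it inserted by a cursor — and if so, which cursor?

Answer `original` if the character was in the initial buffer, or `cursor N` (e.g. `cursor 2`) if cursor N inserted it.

After op 1 (move_left): buffer="jihgkx" (len 6), cursors c1@2 c2@3, authorship ......
After op 2 (add_cursor(3)): buffer="jihgkx" (len 6), cursors c1@2 c2@3 c3@3, authorship ......
After op 3 (delete): buffer="gkx" (len 3), cursors c1@0 c2@0 c3@0, authorship ...
After op 4 (move_left): buffer="gkx" (len 3), cursors c1@0 c2@0 c3@0, authorship ...
After op 5 (move_right): buffer="gkx" (len 3), cursors c1@1 c2@1 c3@1, authorship ...
After op 6 (insert('h')): buffer="ghhhkx" (len 6), cursors c1@4 c2@4 c3@4, authorship .123..
Authorship (.=original, N=cursor N): . 1 2 3 . .
Index 3: author = 3

Answer: cursor 3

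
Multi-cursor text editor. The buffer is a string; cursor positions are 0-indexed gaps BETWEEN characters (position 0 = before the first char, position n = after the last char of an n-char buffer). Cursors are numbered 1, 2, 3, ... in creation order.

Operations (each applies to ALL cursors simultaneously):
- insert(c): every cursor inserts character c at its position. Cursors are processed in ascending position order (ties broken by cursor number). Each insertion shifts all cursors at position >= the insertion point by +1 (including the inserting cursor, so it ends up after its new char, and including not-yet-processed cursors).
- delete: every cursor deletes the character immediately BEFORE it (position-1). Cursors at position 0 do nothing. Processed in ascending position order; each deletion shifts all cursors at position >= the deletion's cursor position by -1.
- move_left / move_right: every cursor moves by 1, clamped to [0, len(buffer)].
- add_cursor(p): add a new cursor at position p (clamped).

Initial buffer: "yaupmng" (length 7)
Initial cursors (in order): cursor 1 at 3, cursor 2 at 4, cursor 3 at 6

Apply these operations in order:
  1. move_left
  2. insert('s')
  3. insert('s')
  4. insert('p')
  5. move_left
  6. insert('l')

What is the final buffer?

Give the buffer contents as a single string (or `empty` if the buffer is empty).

After op 1 (move_left): buffer="yaupmng" (len 7), cursors c1@2 c2@3 c3@5, authorship .......
After op 2 (insert('s')): buffer="yasuspmsng" (len 10), cursors c1@3 c2@5 c3@8, authorship ..1.2..3..
After op 3 (insert('s')): buffer="yassusspmssng" (len 13), cursors c1@4 c2@7 c3@11, authorship ..11.22..33..
After op 4 (insert('p')): buffer="yasspussppmsspng" (len 16), cursors c1@5 c2@9 c3@14, authorship ..111.222..333..
After op 5 (move_left): buffer="yasspussppmsspng" (len 16), cursors c1@4 c2@8 c3@13, authorship ..111.222..333..
After op 6 (insert('l')): buffer="yasslpusslppmsslpng" (len 19), cursors c1@5 c2@10 c3@16, authorship ..1111.2222..3333..

Answer: yasslpusslppmsslpng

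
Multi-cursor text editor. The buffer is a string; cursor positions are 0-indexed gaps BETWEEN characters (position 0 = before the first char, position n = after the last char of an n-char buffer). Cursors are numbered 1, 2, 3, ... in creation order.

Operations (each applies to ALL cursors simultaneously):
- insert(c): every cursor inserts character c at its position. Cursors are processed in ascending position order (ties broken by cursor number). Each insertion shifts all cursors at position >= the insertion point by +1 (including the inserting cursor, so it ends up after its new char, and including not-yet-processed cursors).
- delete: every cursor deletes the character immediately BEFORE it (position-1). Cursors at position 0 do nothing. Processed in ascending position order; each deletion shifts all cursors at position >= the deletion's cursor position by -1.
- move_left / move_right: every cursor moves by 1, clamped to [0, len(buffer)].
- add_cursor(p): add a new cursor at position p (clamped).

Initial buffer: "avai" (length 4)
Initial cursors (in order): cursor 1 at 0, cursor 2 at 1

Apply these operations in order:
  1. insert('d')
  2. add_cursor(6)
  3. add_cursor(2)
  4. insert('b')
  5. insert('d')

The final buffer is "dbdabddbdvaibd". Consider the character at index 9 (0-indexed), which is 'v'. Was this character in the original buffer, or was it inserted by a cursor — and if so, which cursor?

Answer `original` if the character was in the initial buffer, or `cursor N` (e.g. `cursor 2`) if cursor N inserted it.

After op 1 (insert('d')): buffer="dadvai" (len 6), cursors c1@1 c2@3, authorship 1.2...
After op 2 (add_cursor(6)): buffer="dadvai" (len 6), cursors c1@1 c2@3 c3@6, authorship 1.2...
After op 3 (add_cursor(2)): buffer="dadvai" (len 6), cursors c1@1 c4@2 c2@3 c3@6, authorship 1.2...
After op 4 (insert('b')): buffer="dbabdbvaib" (len 10), cursors c1@2 c4@4 c2@6 c3@10, authorship 11.422...3
After op 5 (insert('d')): buffer="dbdabddbdvaibd" (len 14), cursors c1@3 c4@6 c2@9 c3@14, authorship 111.44222...33
Authorship (.=original, N=cursor N): 1 1 1 . 4 4 2 2 2 . . . 3 3
Index 9: author = original

Answer: original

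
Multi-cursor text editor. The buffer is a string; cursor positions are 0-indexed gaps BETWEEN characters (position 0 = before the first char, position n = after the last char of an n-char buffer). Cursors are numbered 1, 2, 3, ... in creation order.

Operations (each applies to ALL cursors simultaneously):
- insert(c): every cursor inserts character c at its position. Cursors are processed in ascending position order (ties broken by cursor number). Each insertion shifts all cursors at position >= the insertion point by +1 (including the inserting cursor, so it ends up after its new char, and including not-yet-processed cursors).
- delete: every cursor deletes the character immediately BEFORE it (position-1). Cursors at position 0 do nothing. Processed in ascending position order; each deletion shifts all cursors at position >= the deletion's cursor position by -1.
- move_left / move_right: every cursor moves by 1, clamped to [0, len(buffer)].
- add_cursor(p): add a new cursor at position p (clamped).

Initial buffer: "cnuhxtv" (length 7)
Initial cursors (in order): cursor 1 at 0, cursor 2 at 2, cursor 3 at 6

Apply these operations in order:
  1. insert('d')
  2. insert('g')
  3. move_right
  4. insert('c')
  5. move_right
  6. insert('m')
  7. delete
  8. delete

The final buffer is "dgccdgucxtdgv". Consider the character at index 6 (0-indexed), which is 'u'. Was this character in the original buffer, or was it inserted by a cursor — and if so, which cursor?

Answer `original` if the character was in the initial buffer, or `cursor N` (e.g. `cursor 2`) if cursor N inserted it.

After op 1 (insert('d')): buffer="dcnduhxtdv" (len 10), cursors c1@1 c2@4 c3@9, authorship 1..2....3.
After op 2 (insert('g')): buffer="dgcndguhxtdgv" (len 13), cursors c1@2 c2@6 c3@12, authorship 11..22....33.
After op 3 (move_right): buffer="dgcndguhxtdgv" (len 13), cursors c1@3 c2@7 c3@13, authorship 11..22....33.
After op 4 (insert('c')): buffer="dgccndguchxtdgvc" (len 16), cursors c1@4 c2@9 c3@16, authorship 11.1.22.2...33.3
After op 5 (move_right): buffer="dgccndguchxtdgvc" (len 16), cursors c1@5 c2@10 c3@16, authorship 11.1.22.2...33.3
After op 6 (insert('m')): buffer="dgccnmdguchmxtdgvcm" (len 19), cursors c1@6 c2@12 c3@19, authorship 11.1.122.2.2..33.33
After op 7 (delete): buffer="dgccndguchxtdgvc" (len 16), cursors c1@5 c2@10 c3@16, authorship 11.1.22.2...33.3
After op 8 (delete): buffer="dgccdgucxtdgv" (len 13), cursors c1@4 c2@8 c3@13, authorship 11.122.2..33.
Authorship (.=original, N=cursor N): 1 1 . 1 2 2 . 2 . . 3 3 .
Index 6: author = original

Answer: original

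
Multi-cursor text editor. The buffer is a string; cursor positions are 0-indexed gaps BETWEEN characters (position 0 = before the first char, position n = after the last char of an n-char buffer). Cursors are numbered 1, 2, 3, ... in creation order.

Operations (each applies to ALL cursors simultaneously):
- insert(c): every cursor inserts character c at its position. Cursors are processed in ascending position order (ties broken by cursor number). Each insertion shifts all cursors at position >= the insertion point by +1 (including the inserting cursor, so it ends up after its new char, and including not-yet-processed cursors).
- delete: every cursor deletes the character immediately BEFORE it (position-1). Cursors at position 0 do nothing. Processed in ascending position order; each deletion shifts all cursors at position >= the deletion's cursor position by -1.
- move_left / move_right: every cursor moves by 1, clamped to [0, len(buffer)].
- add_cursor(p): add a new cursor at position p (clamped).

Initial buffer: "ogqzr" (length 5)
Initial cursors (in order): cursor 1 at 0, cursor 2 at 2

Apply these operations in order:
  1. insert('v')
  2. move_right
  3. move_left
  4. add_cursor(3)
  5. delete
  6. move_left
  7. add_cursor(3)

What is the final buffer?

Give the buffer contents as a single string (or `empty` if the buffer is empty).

After op 1 (insert('v')): buffer="vogvqzr" (len 7), cursors c1@1 c2@4, authorship 1..2...
After op 2 (move_right): buffer="vogvqzr" (len 7), cursors c1@2 c2@5, authorship 1..2...
After op 3 (move_left): buffer="vogvqzr" (len 7), cursors c1@1 c2@4, authorship 1..2...
After op 4 (add_cursor(3)): buffer="vogvqzr" (len 7), cursors c1@1 c3@3 c2@4, authorship 1..2...
After op 5 (delete): buffer="oqzr" (len 4), cursors c1@0 c2@1 c3@1, authorship ....
After op 6 (move_left): buffer="oqzr" (len 4), cursors c1@0 c2@0 c3@0, authorship ....
After op 7 (add_cursor(3)): buffer="oqzr" (len 4), cursors c1@0 c2@0 c3@0 c4@3, authorship ....

Answer: oqzr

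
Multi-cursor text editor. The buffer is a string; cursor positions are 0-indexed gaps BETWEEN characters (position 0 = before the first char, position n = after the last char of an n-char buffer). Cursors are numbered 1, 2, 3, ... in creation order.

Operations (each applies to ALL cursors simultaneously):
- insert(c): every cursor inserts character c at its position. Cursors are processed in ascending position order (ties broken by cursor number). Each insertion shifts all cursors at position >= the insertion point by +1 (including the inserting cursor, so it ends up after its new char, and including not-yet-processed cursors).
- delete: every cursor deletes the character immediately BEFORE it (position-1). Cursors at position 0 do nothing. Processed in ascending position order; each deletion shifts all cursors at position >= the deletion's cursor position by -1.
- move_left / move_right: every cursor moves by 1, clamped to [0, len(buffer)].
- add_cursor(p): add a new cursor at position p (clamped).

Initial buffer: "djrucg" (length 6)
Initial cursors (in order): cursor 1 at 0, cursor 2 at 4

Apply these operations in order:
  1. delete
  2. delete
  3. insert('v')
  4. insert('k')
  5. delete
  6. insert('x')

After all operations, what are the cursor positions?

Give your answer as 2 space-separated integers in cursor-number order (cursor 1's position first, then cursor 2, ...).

After op 1 (delete): buffer="djrcg" (len 5), cursors c1@0 c2@3, authorship .....
After op 2 (delete): buffer="djcg" (len 4), cursors c1@0 c2@2, authorship ....
After op 3 (insert('v')): buffer="vdjvcg" (len 6), cursors c1@1 c2@4, authorship 1..2..
After op 4 (insert('k')): buffer="vkdjvkcg" (len 8), cursors c1@2 c2@6, authorship 11..22..
After op 5 (delete): buffer="vdjvcg" (len 6), cursors c1@1 c2@4, authorship 1..2..
After op 6 (insert('x')): buffer="vxdjvxcg" (len 8), cursors c1@2 c2@6, authorship 11..22..

Answer: 2 6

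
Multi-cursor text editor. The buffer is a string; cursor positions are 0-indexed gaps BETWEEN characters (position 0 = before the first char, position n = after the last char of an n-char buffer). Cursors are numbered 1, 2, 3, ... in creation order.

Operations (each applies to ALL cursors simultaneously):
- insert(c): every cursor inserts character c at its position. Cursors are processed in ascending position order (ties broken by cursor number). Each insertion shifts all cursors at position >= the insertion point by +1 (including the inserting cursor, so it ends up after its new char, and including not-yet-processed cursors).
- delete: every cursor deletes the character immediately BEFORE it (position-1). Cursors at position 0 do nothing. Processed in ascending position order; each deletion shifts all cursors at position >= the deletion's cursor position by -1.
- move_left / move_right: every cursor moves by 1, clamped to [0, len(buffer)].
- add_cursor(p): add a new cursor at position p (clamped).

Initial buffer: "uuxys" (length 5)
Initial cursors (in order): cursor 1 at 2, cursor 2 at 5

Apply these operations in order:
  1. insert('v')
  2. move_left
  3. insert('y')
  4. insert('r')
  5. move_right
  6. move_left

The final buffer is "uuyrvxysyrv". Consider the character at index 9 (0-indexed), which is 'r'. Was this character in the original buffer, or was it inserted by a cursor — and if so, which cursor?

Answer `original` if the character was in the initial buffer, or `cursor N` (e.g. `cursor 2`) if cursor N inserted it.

After op 1 (insert('v')): buffer="uuvxysv" (len 7), cursors c1@3 c2@7, authorship ..1...2
After op 2 (move_left): buffer="uuvxysv" (len 7), cursors c1@2 c2@6, authorship ..1...2
After op 3 (insert('y')): buffer="uuyvxysyv" (len 9), cursors c1@3 c2@8, authorship ..11...22
After op 4 (insert('r')): buffer="uuyrvxysyrv" (len 11), cursors c1@4 c2@10, authorship ..111...222
After op 5 (move_right): buffer="uuyrvxysyrv" (len 11), cursors c1@5 c2@11, authorship ..111...222
After op 6 (move_left): buffer="uuyrvxysyrv" (len 11), cursors c1@4 c2@10, authorship ..111...222
Authorship (.=original, N=cursor N): . . 1 1 1 . . . 2 2 2
Index 9: author = 2

Answer: cursor 2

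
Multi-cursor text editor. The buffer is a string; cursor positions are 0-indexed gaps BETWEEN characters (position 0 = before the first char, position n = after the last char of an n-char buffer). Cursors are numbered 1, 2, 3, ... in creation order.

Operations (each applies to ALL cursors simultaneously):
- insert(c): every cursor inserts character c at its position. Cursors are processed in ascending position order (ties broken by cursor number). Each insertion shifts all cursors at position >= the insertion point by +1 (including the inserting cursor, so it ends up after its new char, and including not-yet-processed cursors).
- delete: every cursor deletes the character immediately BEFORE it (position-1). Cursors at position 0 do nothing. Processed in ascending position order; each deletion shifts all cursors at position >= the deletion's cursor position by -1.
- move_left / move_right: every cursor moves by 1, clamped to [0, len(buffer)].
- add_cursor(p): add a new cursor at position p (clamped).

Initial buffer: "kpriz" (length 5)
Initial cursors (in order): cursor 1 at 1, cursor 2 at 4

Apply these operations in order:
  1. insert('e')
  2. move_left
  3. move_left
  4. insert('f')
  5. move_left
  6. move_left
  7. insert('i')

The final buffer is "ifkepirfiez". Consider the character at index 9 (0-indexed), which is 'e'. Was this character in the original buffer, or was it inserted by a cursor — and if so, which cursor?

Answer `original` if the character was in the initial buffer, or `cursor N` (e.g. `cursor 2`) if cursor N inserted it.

After op 1 (insert('e')): buffer="kepriez" (len 7), cursors c1@2 c2@6, authorship .1...2.
After op 2 (move_left): buffer="kepriez" (len 7), cursors c1@1 c2@5, authorship .1...2.
After op 3 (move_left): buffer="kepriez" (len 7), cursors c1@0 c2@4, authorship .1...2.
After op 4 (insert('f')): buffer="fkeprfiez" (len 9), cursors c1@1 c2@6, authorship 1.1..2.2.
After op 5 (move_left): buffer="fkeprfiez" (len 9), cursors c1@0 c2@5, authorship 1.1..2.2.
After op 6 (move_left): buffer="fkeprfiez" (len 9), cursors c1@0 c2@4, authorship 1.1..2.2.
After op 7 (insert('i')): buffer="ifkepirfiez" (len 11), cursors c1@1 c2@6, authorship 11.1.2.2.2.
Authorship (.=original, N=cursor N): 1 1 . 1 . 2 . 2 . 2 .
Index 9: author = 2

Answer: cursor 2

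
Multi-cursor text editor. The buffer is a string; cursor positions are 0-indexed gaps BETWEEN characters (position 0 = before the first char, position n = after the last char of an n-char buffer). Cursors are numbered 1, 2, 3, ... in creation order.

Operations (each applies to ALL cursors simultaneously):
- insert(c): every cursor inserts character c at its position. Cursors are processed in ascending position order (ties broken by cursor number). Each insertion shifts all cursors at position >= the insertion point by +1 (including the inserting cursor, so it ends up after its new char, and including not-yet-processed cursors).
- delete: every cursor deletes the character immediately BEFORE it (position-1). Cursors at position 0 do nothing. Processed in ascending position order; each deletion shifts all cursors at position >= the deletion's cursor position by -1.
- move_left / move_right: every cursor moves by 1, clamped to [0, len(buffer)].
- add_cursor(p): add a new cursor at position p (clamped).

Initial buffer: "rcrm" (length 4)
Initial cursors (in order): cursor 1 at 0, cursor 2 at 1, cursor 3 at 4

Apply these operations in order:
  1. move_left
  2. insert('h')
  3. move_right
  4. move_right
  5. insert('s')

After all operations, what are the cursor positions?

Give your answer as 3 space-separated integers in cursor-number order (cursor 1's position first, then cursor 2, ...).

Answer: 6 6 10

Derivation:
After op 1 (move_left): buffer="rcrm" (len 4), cursors c1@0 c2@0 c3@3, authorship ....
After op 2 (insert('h')): buffer="hhrcrhm" (len 7), cursors c1@2 c2@2 c3@6, authorship 12...3.
After op 3 (move_right): buffer="hhrcrhm" (len 7), cursors c1@3 c2@3 c3@7, authorship 12...3.
After op 4 (move_right): buffer="hhrcrhm" (len 7), cursors c1@4 c2@4 c3@7, authorship 12...3.
After op 5 (insert('s')): buffer="hhrcssrhms" (len 10), cursors c1@6 c2@6 c3@10, authorship 12..12.3.3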